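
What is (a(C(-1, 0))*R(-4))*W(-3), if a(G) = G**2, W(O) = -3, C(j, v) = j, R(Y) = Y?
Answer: 12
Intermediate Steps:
(a(C(-1, 0))*R(-4))*W(-3) = ((-1)**2*(-4))*(-3) = (1*(-4))*(-3) = -4*(-3) = 12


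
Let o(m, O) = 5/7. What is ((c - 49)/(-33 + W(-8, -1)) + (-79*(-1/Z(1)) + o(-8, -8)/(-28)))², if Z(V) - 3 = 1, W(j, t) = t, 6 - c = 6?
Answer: 310852161/693889 ≈ 447.99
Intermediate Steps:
o(m, O) = 5/7 (o(m, O) = 5*(⅐) = 5/7)
c = 0 (c = 6 - 1*6 = 6 - 6 = 0)
Z(V) = 4 (Z(V) = 3 + 1 = 4)
((c - 49)/(-33 + W(-8, -1)) + (-79*(-1/Z(1)) + o(-8, -8)/(-28)))² = ((0 - 49)/(-33 - 1) + (-79/((-1*4)) + (5/7)/(-28)))² = (-49/(-34) + (-79/(-4) + (5/7)*(-1/28)))² = (-49*(-1/34) + (-79*(-¼) - 5/196))² = (49/34 + (79/4 - 5/196))² = (49/34 + 1933/98)² = (17631/833)² = 310852161/693889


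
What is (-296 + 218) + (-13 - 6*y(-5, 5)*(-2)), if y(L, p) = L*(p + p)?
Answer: -691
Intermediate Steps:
y(L, p) = 2*L*p (y(L, p) = L*(2*p) = 2*L*p)
(-296 + 218) + (-13 - 6*y(-5, 5)*(-2)) = (-296 + 218) + (-13 - 6*(2*(-5)*5)*(-2)) = -78 + (-13 - 6*(-50)*(-2)) = -78 + (-13 - (-300)*(-2)) = -78 + (-13 - 1*600) = -78 + (-13 - 600) = -78 - 613 = -691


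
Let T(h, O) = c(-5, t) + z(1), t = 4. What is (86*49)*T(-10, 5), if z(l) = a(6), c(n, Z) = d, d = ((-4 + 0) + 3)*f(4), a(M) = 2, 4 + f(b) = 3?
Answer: 12642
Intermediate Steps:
f(b) = -1 (f(b) = -4 + 3 = -1)
d = 1 (d = ((-4 + 0) + 3)*(-1) = (-4 + 3)*(-1) = -1*(-1) = 1)
c(n, Z) = 1
z(l) = 2
T(h, O) = 3 (T(h, O) = 1 + 2 = 3)
(86*49)*T(-10, 5) = (86*49)*3 = 4214*3 = 12642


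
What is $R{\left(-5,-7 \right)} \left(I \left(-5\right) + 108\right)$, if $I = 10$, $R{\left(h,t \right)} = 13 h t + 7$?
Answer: $26796$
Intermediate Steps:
$R{\left(h,t \right)} = 7 + 13 h t$ ($R{\left(h,t \right)} = 13 h t + 7 = 7 + 13 h t$)
$R{\left(-5,-7 \right)} \left(I \left(-5\right) + 108\right) = \left(7 + 13 \left(-5\right) \left(-7\right)\right) \left(10 \left(-5\right) + 108\right) = \left(7 + 455\right) \left(-50 + 108\right) = 462 \cdot 58 = 26796$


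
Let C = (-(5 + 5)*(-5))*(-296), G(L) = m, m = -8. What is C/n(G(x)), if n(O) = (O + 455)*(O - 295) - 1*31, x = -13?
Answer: 925/8467 ≈ 0.10925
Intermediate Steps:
G(L) = -8
n(O) = -31 + (-295 + O)*(455 + O) (n(O) = (455 + O)*(-295 + O) - 31 = (-295 + O)*(455 + O) - 31 = -31 + (-295 + O)*(455 + O))
C = -14800 (C = (-1*10*(-5))*(-296) = -10*(-5)*(-296) = 50*(-296) = -14800)
C/n(G(x)) = -14800/(-134256 + (-8)**2 + 160*(-8)) = -14800/(-134256 + 64 - 1280) = -14800/(-135472) = -14800*(-1/135472) = 925/8467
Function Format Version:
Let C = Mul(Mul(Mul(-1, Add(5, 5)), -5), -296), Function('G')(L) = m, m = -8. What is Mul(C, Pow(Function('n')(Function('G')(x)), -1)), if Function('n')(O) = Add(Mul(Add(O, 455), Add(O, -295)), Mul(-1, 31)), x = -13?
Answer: Rational(925, 8467) ≈ 0.10925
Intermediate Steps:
Function('G')(L) = -8
Function('n')(O) = Add(-31, Mul(Add(-295, O), Add(455, O))) (Function('n')(O) = Add(Mul(Add(455, O), Add(-295, O)), -31) = Add(Mul(Add(-295, O), Add(455, O)), -31) = Add(-31, Mul(Add(-295, O), Add(455, O))))
C = -14800 (C = Mul(Mul(Mul(-1, 10), -5), -296) = Mul(Mul(-10, -5), -296) = Mul(50, -296) = -14800)
Mul(C, Pow(Function('n')(Function('G')(x)), -1)) = Mul(-14800, Pow(Add(-134256, Pow(-8, 2), Mul(160, -8)), -1)) = Mul(-14800, Pow(Add(-134256, 64, -1280), -1)) = Mul(-14800, Pow(-135472, -1)) = Mul(-14800, Rational(-1, 135472)) = Rational(925, 8467)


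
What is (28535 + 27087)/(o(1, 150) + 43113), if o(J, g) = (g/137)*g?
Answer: 7620214/5928981 ≈ 1.2852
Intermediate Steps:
o(J, g) = g²/137 (o(J, g) = (g*(1/137))*g = (g/137)*g = g²/137)
(28535 + 27087)/(o(1, 150) + 43113) = (28535 + 27087)/((1/137)*150² + 43113) = 55622/((1/137)*22500 + 43113) = 55622/(22500/137 + 43113) = 55622/(5928981/137) = 55622*(137/5928981) = 7620214/5928981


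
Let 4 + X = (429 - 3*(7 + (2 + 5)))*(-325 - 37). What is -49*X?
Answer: 6864802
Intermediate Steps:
X = -140098 (X = -4 + (429 - 3*(7 + (2 + 5)))*(-325 - 37) = -4 + (429 - 3*(7 + 7))*(-362) = -4 + (429 - 3*14)*(-362) = -4 + (429 - 42)*(-362) = -4 + 387*(-362) = -4 - 140094 = -140098)
-49*X = -49*(-140098) = 6864802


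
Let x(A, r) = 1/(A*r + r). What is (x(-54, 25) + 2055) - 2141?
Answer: -113951/1325 ≈ -86.001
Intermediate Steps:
x(A, r) = 1/(r + A*r)
(x(-54, 25) + 2055) - 2141 = (1/(25*(1 - 54)) + 2055) - 2141 = ((1/25)/(-53) + 2055) - 2141 = ((1/25)*(-1/53) + 2055) - 2141 = (-1/1325 + 2055) - 2141 = 2722874/1325 - 2141 = -113951/1325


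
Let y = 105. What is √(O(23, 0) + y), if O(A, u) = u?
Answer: √105 ≈ 10.247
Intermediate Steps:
√(O(23, 0) + y) = √(0 + 105) = √105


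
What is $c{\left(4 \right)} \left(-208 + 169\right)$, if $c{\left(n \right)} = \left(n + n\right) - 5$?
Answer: $-117$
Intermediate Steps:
$c{\left(n \right)} = -5 + 2 n$ ($c{\left(n \right)} = 2 n - 5 = -5 + 2 n$)
$c{\left(4 \right)} \left(-208 + 169\right) = \left(-5 + 2 \cdot 4\right) \left(-208 + 169\right) = \left(-5 + 8\right) \left(-39\right) = 3 \left(-39\right) = -117$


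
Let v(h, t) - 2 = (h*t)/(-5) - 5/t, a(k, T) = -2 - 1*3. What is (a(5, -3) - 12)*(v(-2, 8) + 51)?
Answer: -37791/40 ≈ -944.78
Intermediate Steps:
a(k, T) = -5 (a(k, T) = -2 - 3 = -5)
v(h, t) = 2 - 5/t - h*t/5 (v(h, t) = 2 + ((h*t)/(-5) - 5/t) = 2 + ((h*t)*(-1/5) - 5/t) = 2 + (-h*t/5 - 5/t) = 2 + (-5/t - h*t/5) = 2 - 5/t - h*t/5)
(a(5, -3) - 12)*(v(-2, 8) + 51) = (-5 - 12)*((2 - 5/8 - 1/5*(-2)*8) + 51) = -17*((2 - 5*1/8 + 16/5) + 51) = -17*((2 - 5/8 + 16/5) + 51) = -17*(183/40 + 51) = -17*2223/40 = -37791/40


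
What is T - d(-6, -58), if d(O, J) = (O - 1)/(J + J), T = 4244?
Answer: 492297/116 ≈ 4243.9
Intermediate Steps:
d(O, J) = (-1 + O)/(2*J) (d(O, J) = (-1 + O)/((2*J)) = (-1 + O)*(1/(2*J)) = (-1 + O)/(2*J))
T - d(-6, -58) = 4244 - (-1 - 6)/(2*(-58)) = 4244 - (-1)*(-7)/(2*58) = 4244 - 1*7/116 = 4244 - 7/116 = 492297/116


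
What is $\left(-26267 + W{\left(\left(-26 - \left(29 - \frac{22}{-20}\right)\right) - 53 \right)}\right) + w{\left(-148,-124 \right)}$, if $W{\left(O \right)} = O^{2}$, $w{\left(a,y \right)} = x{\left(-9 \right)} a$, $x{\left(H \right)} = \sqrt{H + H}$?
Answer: $- \frac{1436419}{100} - 444 i \sqrt{2} \approx -14364.0 - 627.91 i$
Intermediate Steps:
$x{\left(H \right)} = \sqrt{2} \sqrt{H}$ ($x{\left(H \right)} = \sqrt{2 H} = \sqrt{2} \sqrt{H}$)
$w{\left(a,y \right)} = 3 i a \sqrt{2}$ ($w{\left(a,y \right)} = \sqrt{2} \sqrt{-9} a = \sqrt{2} \cdot 3 i a = 3 i \sqrt{2} a = 3 i a \sqrt{2}$)
$\left(-26267 + W{\left(\left(-26 - \left(29 - \frac{22}{-20}\right)\right) - 53 \right)}\right) + w{\left(-148,-124 \right)} = \left(-26267 + \left(\left(-26 - \left(29 - \frac{22}{-20}\right)\right) - 53\right)^{2}\right) + 3 i \left(-148\right) \sqrt{2} = \left(-26267 + \left(\left(-26 - \left(29 - - \frac{11}{10}\right)\right) - 53\right)^{2}\right) - 444 i \sqrt{2} = \left(-26267 + \left(\left(-26 - \frac{301}{10}\right) - 53\right)^{2}\right) - 444 i \sqrt{2} = \left(-26267 + \left(- \frac{561}{10} - 53\right)^{2}\right) - 444 i \sqrt{2} = \left(-26267 + \left(- \frac{1091}{10}\right)^{2}\right) - 444 i \sqrt{2} = \left(-26267 + \frac{1190281}{100}\right) - 444 i \sqrt{2} = - \frac{1436419}{100} - 444 i \sqrt{2}$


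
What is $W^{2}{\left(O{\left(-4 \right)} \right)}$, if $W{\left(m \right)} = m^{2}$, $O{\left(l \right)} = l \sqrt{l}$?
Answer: $4096$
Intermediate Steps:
$O{\left(l \right)} = l^{\frac{3}{2}}$
$W^{2}{\left(O{\left(-4 \right)} \right)} = \left(\left(\left(-4\right)^{\frac{3}{2}}\right)^{2}\right)^{2} = \left(\left(- 8 i\right)^{2}\right)^{2} = \left(-64\right)^{2} = 4096$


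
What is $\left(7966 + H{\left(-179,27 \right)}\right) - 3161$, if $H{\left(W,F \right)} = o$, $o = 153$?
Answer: $4958$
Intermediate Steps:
$H{\left(W,F \right)} = 153$
$\left(7966 + H{\left(-179,27 \right)}\right) - 3161 = \left(7966 + 153\right) - 3161 = 8119 - 3161 = 4958$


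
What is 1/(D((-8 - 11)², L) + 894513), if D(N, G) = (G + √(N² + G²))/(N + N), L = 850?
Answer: 1291678472/1155424705695875 - 2*√852821/1155424705695875 ≈ 1.1179e-6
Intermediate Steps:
D(N, G) = (G + √(G² + N²))/(2*N) (D(N, G) = (G + √(G² + N²))/((2*N)) = (G + √(G² + N²))*(1/(2*N)) = (G + √(G² + N²))/(2*N))
1/(D((-8 - 11)², L) + 894513) = 1/((850 + √(850² + ((-8 - 11)²)²))/(2*((-8 - 11)²)) + 894513) = 1/((850 + √(722500 + ((-19)²)²))/(2*((-19)²)) + 894513) = 1/((½)*(850 + √(722500 + 361²))/361 + 894513) = 1/((½)*(1/361)*(850 + √(722500 + 130321)) + 894513) = 1/((½)*(1/361)*(850 + √852821) + 894513) = 1/((425/361 + √852821/722) + 894513) = 1/(322919618/361 + √852821/722)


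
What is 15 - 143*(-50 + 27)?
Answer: 3304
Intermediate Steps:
15 - 143*(-50 + 27) = 15 - 143*(-23) = 15 + 3289 = 3304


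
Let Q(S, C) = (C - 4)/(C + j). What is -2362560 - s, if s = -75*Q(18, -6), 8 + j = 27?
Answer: -30714030/13 ≈ -2.3626e+6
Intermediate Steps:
j = 19 (j = -8 + 27 = 19)
Q(S, C) = (-4 + C)/(19 + C) (Q(S, C) = (C - 4)/(C + 19) = (-4 + C)/(19 + C))
s = 750/13 (s = -75*(-4 - 6)/(19 - 6) = -75*(-10)/13 = -75*(-10/13) = 750/13 ≈ 57.692)
-2362560 - s = -2362560 - 1*750/13 = -2362560 - 750/13 = -30714030/13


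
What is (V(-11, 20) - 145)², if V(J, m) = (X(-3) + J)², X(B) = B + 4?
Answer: 2025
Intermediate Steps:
X(B) = 4 + B
V(J, m) = (1 + J)² (V(J, m) = ((4 - 3) + J)² = (1 + J)²)
(V(-11, 20) - 145)² = ((1 - 11)² - 145)² = ((-10)² - 145)² = (100 - 145)² = (-45)² = 2025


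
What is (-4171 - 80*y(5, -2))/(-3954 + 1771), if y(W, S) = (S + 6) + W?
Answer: 4891/2183 ≈ 2.2405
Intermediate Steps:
y(W, S) = 6 + S + W (y(W, S) = (6 + S) + W = 6 + S + W)
(-4171 - 80*y(5, -2))/(-3954 + 1771) = (-4171 - 80*(6 - 2 + 5))/(-3954 + 1771) = (-4171 - 80*9)/(-2183) = (-4171 - 720)*(-1/2183) = -4891*(-1/2183) = 4891/2183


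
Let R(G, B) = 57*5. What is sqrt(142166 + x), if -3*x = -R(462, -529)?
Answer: sqrt(142261) ≈ 377.17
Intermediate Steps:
R(G, B) = 285
x = 95 (x = -(-1)*285/3 = -1/3*(-285) = 95)
sqrt(142166 + x) = sqrt(142166 + 95) = sqrt(142261)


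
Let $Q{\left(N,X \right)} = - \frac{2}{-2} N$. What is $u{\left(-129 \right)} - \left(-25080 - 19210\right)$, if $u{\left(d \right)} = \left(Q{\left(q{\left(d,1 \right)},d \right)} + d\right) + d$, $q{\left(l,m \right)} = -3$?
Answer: $44029$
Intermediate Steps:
$Q{\left(N,X \right)} = N$ ($Q{\left(N,X \right)} = \left(-2\right) \left(- \frac{1}{2}\right) N = 1 N = N$)
$u{\left(d \right)} = -3 + 2 d$ ($u{\left(d \right)} = \left(-3 + d\right) + d = -3 + 2 d$)
$u{\left(-129 \right)} - \left(-25080 - 19210\right) = \left(-3 + 2 \left(-129\right)\right) - \left(-25080 - 19210\right) = \left(-3 - 258\right) - \left(-25080 - 19210\right) = -261 - -44290 = -261 + 44290 = 44029$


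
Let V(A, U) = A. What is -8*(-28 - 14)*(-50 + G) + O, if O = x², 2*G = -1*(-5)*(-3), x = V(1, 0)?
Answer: -19319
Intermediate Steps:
x = 1
G = -15/2 (G = (-1*(-5)*(-3))/2 = (5*(-3))/2 = (½)*(-15) = -15/2 ≈ -7.5000)
O = 1 (O = 1² = 1)
-8*(-28 - 14)*(-50 + G) + O = -8*(-28 - 14)*(-50 - 15/2) + 1 = -(-336)*(-115)/2 + 1 = -8*2415 + 1 = -19320 + 1 = -19319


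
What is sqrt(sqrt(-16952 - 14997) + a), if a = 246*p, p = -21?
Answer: sqrt(-5166 + I*sqrt(31949)) ≈ 1.243 + 71.886*I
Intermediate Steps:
a = -5166 (a = 246*(-21) = -5166)
sqrt(sqrt(-16952 - 14997) + a) = sqrt(sqrt(-16952 - 14997) - 5166) = sqrt(sqrt(-31949) - 5166) = sqrt(I*sqrt(31949) - 5166) = sqrt(-5166 + I*sqrt(31949))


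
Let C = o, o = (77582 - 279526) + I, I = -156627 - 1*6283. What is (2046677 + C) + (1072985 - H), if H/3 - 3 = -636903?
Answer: 4665508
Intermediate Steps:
I = -162910 (I = -156627 - 6283 = -162910)
H = -1910700 (H = 9 + 3*(-636903) = 9 - 1910709 = -1910700)
o = -364854 (o = (77582 - 279526) - 162910 = -201944 - 162910 = -364854)
C = -364854
(2046677 + C) + (1072985 - H) = (2046677 - 364854) + (1072985 - 1*(-1910700)) = 1681823 + (1072985 + 1910700) = 1681823 + 2983685 = 4665508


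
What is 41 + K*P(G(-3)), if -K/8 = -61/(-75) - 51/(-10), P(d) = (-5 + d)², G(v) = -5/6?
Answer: -42356/27 ≈ -1568.7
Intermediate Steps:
G(v) = -⅚ (G(v) = -5*⅙ = -⅚)
K = -3548/75 (K = -8*(-61/(-75) - 51/(-10)) = -8*(-61*(-1/75) - 51*(-⅒)) = -8*(61/75 + 51/10) = -8*887/150 = -3548/75 ≈ -47.307)
41 + K*P(G(-3)) = 41 - 3548*(-5 - ⅚)²/75 = 41 - 3548*(-35/6)²/75 = 41 - 3548/75*1225/36 = 41 - 43463/27 = -42356/27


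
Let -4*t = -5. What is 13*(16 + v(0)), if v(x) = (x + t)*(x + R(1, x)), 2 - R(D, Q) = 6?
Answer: 143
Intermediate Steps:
t = 5/4 (t = -¼*(-5) = 5/4 ≈ 1.2500)
R(D, Q) = -4 (R(D, Q) = 2 - 1*6 = 2 - 6 = -4)
v(x) = (-4 + x)*(5/4 + x) (v(x) = (x + 5/4)*(x - 4) = (5/4 + x)*(-4 + x) = (-4 + x)*(5/4 + x))
13*(16 + v(0)) = 13*(16 + (-5 + 0² - 11/4*0)) = 13*(16 + (-5 + 0 + 0)) = 13*(16 - 5) = 13*11 = 143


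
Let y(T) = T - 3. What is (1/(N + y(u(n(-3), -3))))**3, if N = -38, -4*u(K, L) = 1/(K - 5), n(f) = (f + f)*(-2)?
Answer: -21952/1516910949 ≈ -1.4472e-5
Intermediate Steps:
n(f) = -4*f (n(f) = (2*f)*(-2) = -4*f)
u(K, L) = -1/(4*(-5 + K)) (u(K, L) = -1/(4*(K - 5)) = -1/(4*(-5 + K)))
y(T) = -3 + T
(1/(N + y(u(n(-3), -3))))**3 = (1/(-38 + (-3 - 1/(-20 + 4*(-4*(-3))))))**3 = (1/(-38 + (-3 - 1/(-20 + 4*12))))**3 = (1/(-38 + (-3 - 1/(-20 + 48))))**3 = (1/(-38 + (-3 - 1/28)))**3 = (1/(-38 - 85/28))**3 = (1/(-1149/28))**3 = (-28/1149)**3 = -21952/1516910949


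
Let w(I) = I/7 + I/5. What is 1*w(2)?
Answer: 24/35 ≈ 0.68571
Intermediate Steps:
w(I) = 12*I/35 (w(I) = I*(1/7) + I*(1/5) = I/7 + I/5 = 12*I/35)
1*w(2) = 1*((12/35)*2) = 1*(24/35) = 24/35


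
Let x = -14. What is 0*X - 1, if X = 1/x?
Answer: -1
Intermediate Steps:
X = -1/14 (X = 1/(-14) = -1/14 ≈ -0.071429)
0*X - 1 = 0*(-1/14) - 1 = 0 - 1 = -1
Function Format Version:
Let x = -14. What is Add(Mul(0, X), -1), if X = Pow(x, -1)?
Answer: -1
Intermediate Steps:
X = Rational(-1, 14) (X = Pow(-14, -1) = Rational(-1, 14) ≈ -0.071429)
Add(Mul(0, X), -1) = Add(Mul(0, Rational(-1, 14)), -1) = Add(0, -1) = -1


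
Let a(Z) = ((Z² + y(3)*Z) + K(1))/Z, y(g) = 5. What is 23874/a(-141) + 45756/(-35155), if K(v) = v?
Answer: -119217419082/674167435 ≈ -176.84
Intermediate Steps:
a(Z) = (1 + Z² + 5*Z)/Z (a(Z) = ((Z² + 5*Z) + 1)/Z = (1 + Z² + 5*Z)/Z)
23874/a(-141) + 45756/(-35155) = 23874/(5 - 141 + 1/(-141)) + 45756/(-35155) = 23874/(5 - 141 - 1/141) + 45756*(-1/35155) = 23874/(-19177/141) - 45756/35155 = 23874*(-141/19177) - 45756/35155 = -3366234/19177 - 45756/35155 = -119217419082/674167435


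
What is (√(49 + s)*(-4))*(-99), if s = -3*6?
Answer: 396*√31 ≈ 2204.8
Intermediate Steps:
s = -18
(√(49 + s)*(-4))*(-99) = (√(49 - 18)*(-4))*(-99) = (√31*(-4))*(-99) = -4*√31*(-99) = 396*√31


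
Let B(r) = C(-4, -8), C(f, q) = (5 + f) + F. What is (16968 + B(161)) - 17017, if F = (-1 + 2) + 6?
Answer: -41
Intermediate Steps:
F = 7 (F = 1 + 6 = 7)
C(f, q) = 12 + f (C(f, q) = (5 + f) + 7 = 12 + f)
B(r) = 8 (B(r) = 12 - 4 = 8)
(16968 + B(161)) - 17017 = (16968 + 8) - 17017 = 16976 - 17017 = -41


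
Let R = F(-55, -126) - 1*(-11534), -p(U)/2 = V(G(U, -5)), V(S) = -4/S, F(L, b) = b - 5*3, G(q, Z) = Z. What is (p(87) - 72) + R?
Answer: 56597/5 ≈ 11319.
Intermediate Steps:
F(L, b) = -15 + b (F(L, b) = b - 1*15 = b - 15 = -15 + b)
p(U) = -8/5 (p(U) = -(-8)/(-5) = -(-8)*(-1)/5 = -2*⅘ = -8/5)
R = 11393 (R = (-15 - 126) - 1*(-11534) = -141 + 11534 = 11393)
(p(87) - 72) + R = (-8/5 - 72) + 11393 = -368/5 + 11393 = 56597/5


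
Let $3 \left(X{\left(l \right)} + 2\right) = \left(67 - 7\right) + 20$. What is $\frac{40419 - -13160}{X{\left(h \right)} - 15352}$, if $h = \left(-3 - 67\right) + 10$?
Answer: $- \frac{160737}{45982} \approx -3.4957$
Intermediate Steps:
$h = -60$ ($h = -70 + 10 = -60$)
$X{\left(l \right)} = \frac{74}{3}$ ($X{\left(l \right)} = -2 + \frac{\left(67 - 7\right) + 20}{3} = -2 + \frac{60 + 20}{3} = -2 + \frac{1}{3} \cdot 80 = -2 + \frac{80}{3} = \frac{74}{3}$)
$\frac{40419 - -13160}{X{\left(h \right)} - 15352} = \frac{40419 - -13160}{\frac{74}{3} - 15352} = \frac{40419 + 13160}{- \frac{45982}{3}} = 53579 \left(- \frac{3}{45982}\right) = - \frac{160737}{45982}$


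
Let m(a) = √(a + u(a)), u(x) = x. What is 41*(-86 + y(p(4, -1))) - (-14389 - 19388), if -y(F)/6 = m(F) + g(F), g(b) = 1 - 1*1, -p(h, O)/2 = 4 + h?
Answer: 30251 - 984*I*√2 ≈ 30251.0 - 1391.6*I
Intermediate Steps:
p(h, O) = -8 - 2*h (p(h, O) = -2*(4 + h) = -8 - 2*h)
g(b) = 0 (g(b) = 1 - 1 = 0)
m(a) = √2*√a (m(a) = √(a + a) = √(2*a) = √2*√a)
y(F) = -6*√2*√F (y(F) = -6*(√2*√F + 0) = -6*√2*√F)
41*(-86 + y(p(4, -1))) - (-14389 - 19388) = 41*(-86 - 6*√2*√(-8 - 2*4)) - (-14389 - 19388) = 41*(-86 - 6*√2*√(-8 - 8)) - 1*(-33777) = 41*(-86 - 6*√2*√(-16)) + 33777 = 41*(-86 - 6*√2*4*I) + 33777 = 41*(-86 - 24*I*√2) + 33777 = (-3526 - 984*I*√2) + 33777 = 30251 - 984*I*√2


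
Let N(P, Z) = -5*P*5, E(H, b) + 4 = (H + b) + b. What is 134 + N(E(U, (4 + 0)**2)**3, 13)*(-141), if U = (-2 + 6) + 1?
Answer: 126678059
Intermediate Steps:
U = 5 (U = 4 + 1 = 5)
E(H, b) = -4 + H + 2*b (E(H, b) = -4 + ((H + b) + b) = -4 + (H + 2*b) = -4 + H + 2*b)
N(P, Z) = -25*P
134 + N(E(U, (4 + 0)**2)**3, 13)*(-141) = 134 - 25*(-4 + 5 + 2*(4 + 0)**2)**3*(-141) = 134 - 25*(-4 + 5 + 2*4**2)**3*(-141) = 134 - 25*(-4 + 5 + 2*16)**3*(-141) = 134 - 25*(-4 + 5 + 32)**3*(-141) = 134 - 25*33**3*(-141) = 134 - 25*35937*(-141) = 134 - 898425*(-141) = 134 + 126677925 = 126678059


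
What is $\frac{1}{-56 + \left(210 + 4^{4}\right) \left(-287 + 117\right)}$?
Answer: $- \frac{1}{79276} \approx -1.2614 \cdot 10^{-5}$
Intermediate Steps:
$\frac{1}{-56 + \left(210 + 4^{4}\right) \left(-287 + 117\right)} = \frac{1}{-56 + \left(210 + 256\right) \left(-170\right)} = \frac{1}{-56 + 466 \left(-170\right)} = \frac{1}{-56 - 79220} = \frac{1}{-79276} = - \frac{1}{79276}$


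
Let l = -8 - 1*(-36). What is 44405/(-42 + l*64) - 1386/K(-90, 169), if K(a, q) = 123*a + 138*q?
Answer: 4513538/178675 ≈ 25.261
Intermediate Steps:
l = 28 (l = -8 + 36 = 28)
44405/(-42 + l*64) - 1386/K(-90, 169) = 44405/(-42 + 28*64) - 1386/(123*(-90) + 138*169) = 44405/(-42 + 1792) - 1386/(-11070 + 23322) = 44405/1750 - 1386/12252 = 44405*(1/1750) - 1386*1/12252 = 8881/350 - 231/2042 = 4513538/178675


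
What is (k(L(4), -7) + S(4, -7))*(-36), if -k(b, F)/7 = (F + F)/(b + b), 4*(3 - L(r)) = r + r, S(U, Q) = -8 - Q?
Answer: -1728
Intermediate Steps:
L(r) = 3 - r/2 (L(r) = 3 - (r + r)/4 = 3 - r/2)
k(b, F) = -7*F/b (k(b, F) = -7*(F + F)/(b + b) = -7*2*F/(2*b) = -7*2*F*1/(2*b) = -7*F/b)
(k(L(4), -7) + S(4, -7))*(-36) = (-7*(-7)/(3 - 1/2*4) + (-8 - 1*(-7)))*(-36) = (-7*(-7)/(3 - 2) + (-8 + 7))*(-36) = (-7*(-7)/1 - 1)*(-36) = (-7*(-7)*1 - 1)*(-36) = (49 - 1)*(-36) = 48*(-36) = -1728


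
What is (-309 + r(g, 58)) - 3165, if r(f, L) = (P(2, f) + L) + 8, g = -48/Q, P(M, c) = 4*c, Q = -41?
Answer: -139536/41 ≈ -3403.3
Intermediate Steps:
g = 48/41 (g = -48/(-41) = -48*(-1/41) = 48/41 ≈ 1.1707)
r(f, L) = 8 + L + 4*f (r(f, L) = (4*f + L) + 8 = (L + 4*f) + 8 = 8 + L + 4*f)
(-309 + r(g, 58)) - 3165 = (-309 + (8 + 58 + 4*(48/41))) - 3165 = (-309 + (8 + 58 + 192/41)) - 3165 = (-309 + 2898/41) - 3165 = -9771/41 - 3165 = -139536/41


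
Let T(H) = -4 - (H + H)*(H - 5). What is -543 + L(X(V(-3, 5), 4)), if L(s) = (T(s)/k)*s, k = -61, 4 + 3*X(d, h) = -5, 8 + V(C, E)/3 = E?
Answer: -33279/61 ≈ -545.56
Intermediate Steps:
V(C, E) = -24 + 3*E
T(H) = -4 - 2*H*(-5 + H)
X(d, h) = -3 (X(d, h) = -4/3 + (⅓)*(-5) = -4/3 - 5/3 = -3)
L(s) = s*(4/61 - 10*s/61 + 2*s²/61) (L(s) = ((-4 - 2*s² + 10*s)/(-61))*s = ((-4 - 2*s² + 10*s)*(-1/61))*s = (4/61 - 10*s/61 + 2*s²/61)*s = s*(4/61 - 10*s/61 + 2*s²/61))
-543 + L(X(V(-3, 5), 4)) = -543 + (2/61)*(-3)*(2 + (-3)² - 5*(-3)) = -543 + (2/61)*(-3)*(2 + 9 + 15) = -543 + (2/61)*(-3)*26 = -543 - 156/61 = -33279/61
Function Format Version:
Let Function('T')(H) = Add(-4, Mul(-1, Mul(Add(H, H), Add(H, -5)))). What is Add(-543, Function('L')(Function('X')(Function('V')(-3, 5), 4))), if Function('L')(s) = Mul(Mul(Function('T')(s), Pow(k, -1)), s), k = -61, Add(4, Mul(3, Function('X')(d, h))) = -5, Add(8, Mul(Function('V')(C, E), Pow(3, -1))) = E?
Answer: Rational(-33279, 61) ≈ -545.56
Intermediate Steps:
Function('V')(C, E) = Add(-24, Mul(3, E))
Function('T')(H) = Add(-4, Mul(-2, H, Add(-5, H))) (Function('T')(H) = Add(-4, Mul(-1, Mul(Mul(2, H), Add(-5, H)))) = Add(-4, Mul(-1, Mul(2, H, Add(-5, H)))) = Add(-4, Mul(-2, H, Add(-5, H))))
Function('X')(d, h) = -3 (Function('X')(d, h) = Add(Rational(-4, 3), Mul(Rational(1, 3), -5)) = Add(Rational(-4, 3), Rational(-5, 3)) = -3)
Function('L')(s) = Mul(s, Add(Rational(4, 61), Mul(Rational(-10, 61), s), Mul(Rational(2, 61), Pow(s, 2)))) (Function('L')(s) = Mul(Mul(Add(-4, Mul(-2, Pow(s, 2)), Mul(10, s)), Pow(-61, -1)), s) = Mul(Mul(Add(-4, Mul(-2, Pow(s, 2)), Mul(10, s)), Rational(-1, 61)), s) = Mul(Add(Rational(4, 61), Mul(Rational(-10, 61), s), Mul(Rational(2, 61), Pow(s, 2))), s) = Mul(s, Add(Rational(4, 61), Mul(Rational(-10, 61), s), Mul(Rational(2, 61), Pow(s, 2)))))
Add(-543, Function('L')(Function('X')(Function('V')(-3, 5), 4))) = Add(-543, Mul(Rational(2, 61), -3, Add(2, Pow(-3, 2), Mul(-5, -3)))) = Add(-543, Mul(Rational(2, 61), -3, Add(2, 9, 15))) = Add(-543, Mul(Rational(2, 61), -3, 26)) = Add(-543, Rational(-156, 61)) = Rational(-33279, 61)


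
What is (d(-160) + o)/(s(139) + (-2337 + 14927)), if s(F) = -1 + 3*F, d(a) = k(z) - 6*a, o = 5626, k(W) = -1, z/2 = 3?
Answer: 6585/13006 ≈ 0.50630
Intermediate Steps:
z = 6 (z = 2*3 = 6)
d(a) = -1 - 6*a
(d(-160) + o)/(s(139) + (-2337 + 14927)) = ((-1 - 6*(-160)) + 5626)/((-1 + 3*139) + (-2337 + 14927)) = ((-1 + 960) + 5626)/((-1 + 417) + 12590) = (959 + 5626)/(416 + 12590) = 6585/13006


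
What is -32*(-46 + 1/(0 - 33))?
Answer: 48608/33 ≈ 1473.0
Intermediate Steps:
-32*(-46 + 1/(0 - 33)) = -32*(-46 + 1/(-33)) = -32*(-46 - 1/33) = -32*(-1519/33) = 48608/33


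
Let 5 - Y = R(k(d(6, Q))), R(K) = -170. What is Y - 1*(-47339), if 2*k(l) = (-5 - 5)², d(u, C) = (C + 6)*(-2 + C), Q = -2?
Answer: 47514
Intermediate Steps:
d(u, C) = (-2 + C)*(6 + C) (d(u, C) = (6 + C)*(-2 + C) = (-2 + C)*(6 + C))
k(l) = 50 (k(l) = (-5 - 5)²/2 = (½)*(-10)² = (½)*100 = 50)
Y = 175 (Y = 5 - 1*(-170) = 5 + 170 = 175)
Y - 1*(-47339) = 175 - 1*(-47339) = 175 + 47339 = 47514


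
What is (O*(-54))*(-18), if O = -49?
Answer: -47628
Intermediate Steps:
(O*(-54))*(-18) = -49*(-54)*(-18) = 2646*(-18) = -47628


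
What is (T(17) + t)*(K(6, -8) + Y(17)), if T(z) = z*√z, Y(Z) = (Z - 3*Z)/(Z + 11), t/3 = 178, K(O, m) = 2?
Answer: 2937/7 + 187*√17/14 ≈ 474.64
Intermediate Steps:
t = 534 (t = 3*178 = 534)
Y(Z) = -2*Z/(11 + Z) (Y(Z) = (-2*Z)/(11 + Z) = -2*Z/(11 + Z))
T(z) = z^(3/2)
(T(17) + t)*(K(6, -8) + Y(17)) = (17^(3/2) + 534)*(2 - 2*17/(11 + 17)) = (17*√17 + 534)*(2 - 2*17/28) = (534 + 17*√17)*(2 - 2*17*1/28) = (534 + 17*√17)*(2 - 17/14) = (534 + 17*√17)*(11/14) = 2937/7 + 187*√17/14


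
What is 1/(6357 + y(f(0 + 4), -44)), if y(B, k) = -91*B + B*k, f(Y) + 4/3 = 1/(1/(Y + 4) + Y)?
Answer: 11/71547 ≈ 0.00015375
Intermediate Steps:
f(Y) = -4/3 + 1/(Y + 1/(4 + Y)) (f(Y) = -4/3 + 1/(1/(Y + 4) + Y) = -4/3 + 1/(1/(4 + Y) + Y) = -4/3 + 1/(Y + 1/(4 + Y)))
1/(6357 + y(f(0 + 4), -44)) = 1/(6357 + ((8 - 13*(0 + 4) - 4*(0 + 4)**2)/(3*(1 + (0 + 4)**2 + 4*(0 + 4))))*(-91 - 44)) = 1/(6357 + ((8 - 13*4 - 4*4**2)/(3*(1 + 4**2 + 4*4)))*(-135)) = 1/(6357 + ((8 - 52 - 4*16)/(3*(1 + 16 + 16)))*(-135)) = 1/(6357 + ((1/3)*(8 - 52 - 64)/33)*(-135)) = 1/(6357 + ((1/3)*(1/33)*(-108))*(-135)) = 1/(6357 - 12/11*(-135)) = 1/(6357 + 1620/11) = 1/(71547/11) = 11/71547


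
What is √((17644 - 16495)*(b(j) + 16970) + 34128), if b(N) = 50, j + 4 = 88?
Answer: 2*√4897527 ≈ 4426.1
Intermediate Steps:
j = 84 (j = -4 + 88 = 84)
√((17644 - 16495)*(b(j) + 16970) + 34128) = √((17644 - 16495)*(50 + 16970) + 34128) = √(1149*17020 + 34128) = √(19555980 + 34128) = √19590108 = 2*√4897527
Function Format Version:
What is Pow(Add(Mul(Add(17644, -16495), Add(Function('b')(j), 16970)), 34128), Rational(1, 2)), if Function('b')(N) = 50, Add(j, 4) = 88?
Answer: Mul(2, Pow(4897527, Rational(1, 2))) ≈ 4426.1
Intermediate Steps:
j = 84 (j = Add(-4, 88) = 84)
Pow(Add(Mul(Add(17644, -16495), Add(Function('b')(j), 16970)), 34128), Rational(1, 2)) = Pow(Add(Mul(Add(17644, -16495), Add(50, 16970)), 34128), Rational(1, 2)) = Pow(Add(Mul(1149, 17020), 34128), Rational(1, 2)) = Pow(Add(19555980, 34128), Rational(1, 2)) = Pow(19590108, Rational(1, 2)) = Mul(2, Pow(4897527, Rational(1, 2)))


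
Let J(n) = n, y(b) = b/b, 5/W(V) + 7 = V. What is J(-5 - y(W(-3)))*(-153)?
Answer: 918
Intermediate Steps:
W(V) = 5/(-7 + V)
y(b) = 1
J(-5 - y(W(-3)))*(-153) = (-5 - 1*1)*(-153) = (-5 - 1)*(-153) = -6*(-153) = 918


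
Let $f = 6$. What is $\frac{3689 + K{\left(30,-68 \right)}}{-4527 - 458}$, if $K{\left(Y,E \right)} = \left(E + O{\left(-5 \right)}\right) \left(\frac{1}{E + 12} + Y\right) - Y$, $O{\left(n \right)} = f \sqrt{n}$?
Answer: $- \frac{22683}{69790} - \frac{5037 i \sqrt{5}}{139580} \approx -0.32502 - 0.080693 i$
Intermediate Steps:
$O{\left(n \right)} = 6 \sqrt{n}$
$K{\left(Y,E \right)} = - Y + \left(E + 6 i \sqrt{5}\right) \left(Y + \frac{1}{12 + E}\right)$ ($K{\left(Y,E \right)} = \left(E + 6 \sqrt{-5}\right) \left(\frac{1}{E + 12} + Y\right) - Y = \left(E + 6 i \sqrt{5}\right) \left(\frac{1}{12 + E} + Y\right) - Y = \left(E + 6 i \sqrt{5}\right) \left(Y + \frac{1}{12 + E}\right) - Y = - Y + \left(E + 6 i \sqrt{5}\right) \left(Y + \frac{1}{12 + E}\right)$)
$\frac{3689 + K{\left(30,-68 \right)}}{-4527 - 458} = \frac{3689 + \frac{-68 - 360 + 30 \left(-68\right)^{2} + 6 i \sqrt{5} + 11 \left(-68\right) 30 + 72 i 30 \sqrt{5} + 6 i \left(-68\right) 30 \sqrt{5}}{12 - 68}}{-4527 - 458} = \frac{3689 + \frac{-68 - 360 + 30 \cdot 4624 + 6 i \sqrt{5} - 22440 + 2160 i \sqrt{5} - 12240 i \sqrt{5}}{-56}}{-4985} = \left(3689 - \frac{-68 - 360 + 138720 + 6 i \sqrt{5} - 22440 + 2160 i \sqrt{5} - 12240 i \sqrt{5}}{56}\right) \left(- \frac{1}{4985}\right) = \left(3689 - \frac{115852 - 10074 i \sqrt{5}}{56}\right) \left(- \frac{1}{4985}\right) = \left(3689 - \left(\frac{28963}{14} - \frac{5037 i \sqrt{5}}{28}\right)\right) \left(- \frac{1}{4985}\right) = \left(\frac{22683}{14} + \frac{5037 i \sqrt{5}}{28}\right) \left(- \frac{1}{4985}\right) = - \frac{22683}{69790} - \frac{5037 i \sqrt{5}}{139580}$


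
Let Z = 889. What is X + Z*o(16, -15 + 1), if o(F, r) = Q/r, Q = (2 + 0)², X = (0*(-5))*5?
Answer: -254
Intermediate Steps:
X = 0 (X = 0*5 = 0)
Q = 4 (Q = 2² = 4)
o(F, r) = 4/r
X + Z*o(16, -15 + 1) = 0 + 889*(4/(-15 + 1)) = 0 + 889*(4/(-14)) = 0 + 889*(4*(-1/14)) = 0 + 889*(-2/7) = 0 - 254 = -254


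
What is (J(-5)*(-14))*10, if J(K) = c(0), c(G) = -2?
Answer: 280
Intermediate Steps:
J(K) = -2
(J(-5)*(-14))*10 = -2*(-14)*10 = 28*10 = 280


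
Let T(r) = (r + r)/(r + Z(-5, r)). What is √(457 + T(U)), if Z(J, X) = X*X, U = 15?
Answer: √7314/4 ≈ 21.380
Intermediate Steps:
Z(J, X) = X²
T(r) = 2*r/(r + r²) (T(r) = (r + r)/(r + r²) = (2*r)/(r + r²) = 2*r/(r + r²))
√(457 + T(U)) = √(457 + 2/(1 + 15)) = √(457 + 2/16) = √(457 + 2*(1/16)) = √(457 + ⅛) = √(3657/8) = √7314/4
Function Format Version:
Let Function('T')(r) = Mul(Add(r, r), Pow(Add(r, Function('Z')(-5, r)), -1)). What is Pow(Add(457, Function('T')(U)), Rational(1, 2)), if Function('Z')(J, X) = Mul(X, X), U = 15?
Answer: Mul(Rational(1, 4), Pow(7314, Rational(1, 2))) ≈ 21.380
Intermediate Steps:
Function('Z')(J, X) = Pow(X, 2)
Function('T')(r) = Mul(2, r, Pow(Add(r, Pow(r, 2)), -1)) (Function('T')(r) = Mul(Add(r, r), Pow(Add(r, Pow(r, 2)), -1)) = Mul(Mul(2, r), Pow(Add(r, Pow(r, 2)), -1)) = Mul(2, r, Pow(Add(r, Pow(r, 2)), -1)))
Pow(Add(457, Function('T')(U)), Rational(1, 2)) = Pow(Add(457, Mul(2, Pow(Add(1, 15), -1))), Rational(1, 2)) = Pow(Add(457, Mul(2, Pow(16, -1))), Rational(1, 2)) = Pow(Add(457, Mul(2, Rational(1, 16))), Rational(1, 2)) = Pow(Add(457, Rational(1, 8)), Rational(1, 2)) = Pow(Rational(3657, 8), Rational(1, 2)) = Mul(Rational(1, 4), Pow(7314, Rational(1, 2)))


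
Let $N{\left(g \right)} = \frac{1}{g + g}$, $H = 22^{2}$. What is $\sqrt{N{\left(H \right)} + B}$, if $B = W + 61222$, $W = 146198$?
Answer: $\frac{\sqrt{401565122}}{44} \approx 455.43$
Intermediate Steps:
$H = 484$
$N{\left(g \right)} = \frac{1}{2 g}$
$B = 207420$ ($B = 146198 + 61222 = 207420$)
$\sqrt{N{\left(H \right)} + B} = \sqrt{\frac{1}{2 \cdot 484} + 207420} = \sqrt{\frac{1}{2} \cdot \frac{1}{484} + 207420} = \sqrt{\frac{1}{968} + 207420} = \sqrt{\frac{200782561}{968}} = \frac{\sqrt{401565122}}{44}$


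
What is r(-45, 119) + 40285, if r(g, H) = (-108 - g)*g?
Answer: 43120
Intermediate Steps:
r(g, H) = g*(-108 - g)
r(-45, 119) + 40285 = -1*(-45)*(108 - 45) + 40285 = -1*(-45)*63 + 40285 = 2835 + 40285 = 43120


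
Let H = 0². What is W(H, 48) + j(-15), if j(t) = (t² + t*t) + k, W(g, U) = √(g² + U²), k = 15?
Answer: 513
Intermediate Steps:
H = 0
W(g, U) = √(U² + g²)
j(t) = 15 + 2*t² (j(t) = (t² + t*t) + 15 = (t² + t²) + 15 = 2*t² + 15 = 15 + 2*t²)
W(H, 48) + j(-15) = √(48² + 0²) + (15 + 2*(-15)²) = √(2304 + 0) + (15 + 2*225) = √2304 + (15 + 450) = 48 + 465 = 513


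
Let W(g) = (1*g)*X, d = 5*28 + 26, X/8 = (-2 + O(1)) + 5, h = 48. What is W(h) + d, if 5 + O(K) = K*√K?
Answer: -218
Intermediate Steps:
O(K) = -5 + K^(3/2) (O(K) = -5 + K*√K = -5 + K^(3/2))
X = -8 (X = 8*((-2 + (-5 + 1^(3/2))) + 5) = 8*((-2 + (-5 + 1)) + 5) = 8*((-2 - 4) + 5) = 8*(-6 + 5) = 8*(-1) = -8)
d = 166 (d = 140 + 26 = 166)
W(g) = -8*g (W(g) = (1*g)*(-8) = g*(-8) = -8*g)
W(h) + d = -8*48 + 166 = -384 + 166 = -218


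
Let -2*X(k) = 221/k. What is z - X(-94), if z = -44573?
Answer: -8379945/188 ≈ -44574.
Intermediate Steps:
X(k) = -221/(2*k)
z - X(-94) = -44573 - (-221)/(2*(-94)) = -44573 - (-221)*(-1)/(2*94) = -44573 - 1*221/188 = -44573 - 221/188 = -8379945/188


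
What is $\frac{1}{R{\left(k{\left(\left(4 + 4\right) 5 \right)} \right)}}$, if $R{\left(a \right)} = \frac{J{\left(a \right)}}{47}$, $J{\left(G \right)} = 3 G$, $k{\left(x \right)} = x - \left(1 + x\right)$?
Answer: $- \frac{47}{3} \approx -15.667$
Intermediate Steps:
$k{\left(x \right)} = -1$ ($k{\left(x \right)} = x - \left(1 + x\right) = -1$)
$R{\left(a \right)} = \frac{3 a}{47}$
$\frac{1}{R{\left(k{\left(\left(4 + 4\right) 5 \right)} \right)}} = \frac{1}{\frac{3}{47} \left(-1\right)} = \frac{1}{- \frac{3}{47}} = - \frac{47}{3}$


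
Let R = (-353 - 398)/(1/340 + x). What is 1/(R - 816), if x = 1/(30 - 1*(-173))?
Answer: -543/52277108 ≈ -1.0387e-5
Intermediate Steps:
x = 1/203 (x = 1/(30 + 173) = 1/203 ≈ 0.0049261)
R = -51834020/543 (R = (-353 - 398)/(1/340 + 1/203) = -751/(1/340 + 1/203) = -751/543/69020 = -751*69020/543 = -51834020/543 ≈ -95459.)
1/(R - 816) = 1/(-51834020/543 - 816) = 1/(-52277108/543) = -543/52277108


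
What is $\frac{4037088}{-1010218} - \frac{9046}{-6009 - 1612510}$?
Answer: $- \frac{296589327302}{74320773961} \approx -3.9907$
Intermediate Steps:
$\frac{4037088}{-1010218} - \frac{9046}{-6009 - 1612510} = 4037088 \left(- \frac{1}{1010218}\right) - \frac{9046}{-6009 - 1612510} = - \frac{183504}{45919} - \frac{9046}{-1618519} = - \frac{183504}{45919} - - \frac{9046}{1618519} = - \frac{183504}{45919} + \frac{9046}{1618519} = - \frac{296589327302}{74320773961}$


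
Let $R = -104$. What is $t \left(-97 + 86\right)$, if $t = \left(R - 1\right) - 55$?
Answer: $1760$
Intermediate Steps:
$t = -160$ ($t = \left(-104 - 1\right) - 55 = -105 - 55 = -160$)
$t \left(-97 + 86\right) = - 160 \left(-97 + 86\right) = \left(-160\right) \left(-11\right) = 1760$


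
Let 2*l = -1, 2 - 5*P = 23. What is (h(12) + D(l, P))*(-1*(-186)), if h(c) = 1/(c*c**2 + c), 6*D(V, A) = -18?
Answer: -161789/290 ≈ -557.89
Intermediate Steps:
P = -21/5 (P = 2/5 - 1/5*23 = 2/5 - 23/5 = -21/5 ≈ -4.2000)
l = -1/2 (l = (1/2)*(-1) = -1/2 ≈ -0.50000)
D(V, A) = -3 (D(V, A) = (1/6)*(-18) = -3)
h(c) = 1/(c + c**3) (h(c) = 1/(c**3 + c) = 1/(c + c**3))
(h(12) + D(l, P))*(-1*(-186)) = (1/(12 + 12**3) - 3)*(-1*(-186)) = (1/(12 + 1728) - 3)*186 = (1/1740 - 3)*186 = -5219/1740*186 = -161789/290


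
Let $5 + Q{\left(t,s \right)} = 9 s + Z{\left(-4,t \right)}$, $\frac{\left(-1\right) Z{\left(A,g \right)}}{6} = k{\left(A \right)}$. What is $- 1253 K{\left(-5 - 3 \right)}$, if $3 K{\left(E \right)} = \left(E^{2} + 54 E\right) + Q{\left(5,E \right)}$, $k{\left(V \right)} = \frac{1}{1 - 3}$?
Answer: $\frac{553826}{3} \approx 1.8461 \cdot 10^{5}$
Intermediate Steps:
$k{\left(V \right)} = - \frac{1}{2}$ ($k{\left(V \right)} = \frac{1}{-2} = - \frac{1}{2}$)
$Z{\left(A,g \right)} = 3$ ($Z{\left(A,g \right)} = \left(-6\right) \left(- \frac{1}{2}\right) = 3$)
$Q{\left(t,s \right)} = -2 + 9 s$ ($Q{\left(t,s \right)} = -5 + \left(9 s + 3\right) = -5 + \left(3 + 9 s\right) = -2 + 9 s$)
$K{\left(E \right)} = - \frac{2}{3} + 21 E + \frac{E^{2}}{3}$ ($K{\left(E \right)} = \frac{\left(E^{2} + 54 E\right) + \left(-2 + 9 E\right)}{3} = \frac{-2 + E^{2} + 63 E}{3} = - \frac{2}{3} + 21 E + \frac{E^{2}}{3}$)
$- 1253 K{\left(-5 - 3 \right)} = - 1253 \left(- \frac{2}{3} + 21 \left(-5 - 3\right) + \frac{\left(-5 - 3\right)^{2}}{3}\right) = - 1253 \left(- \frac{2}{3} + 21 \left(-8\right) + \frac{\left(-8\right)^{2}}{3}\right) = - 1253 \left(- \frac{2}{3} - 168 + \frac{1}{3} \cdot 64\right) = - 1253 \left(- \frac{2}{3} - 168 + \frac{64}{3}\right) = \left(-1253\right) \left(- \frac{442}{3}\right) = \frac{553826}{3}$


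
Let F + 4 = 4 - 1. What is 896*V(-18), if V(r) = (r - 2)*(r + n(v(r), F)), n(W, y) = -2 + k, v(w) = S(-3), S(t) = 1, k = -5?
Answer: 448000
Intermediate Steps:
F = -1 (F = -4 + (4 - 1) = -4 + 3 = -1)
v(w) = 1
n(W, y) = -7 (n(W, y) = -2 - 5 = -7)
V(r) = (-7 + r)*(-2 + r) (V(r) = (r - 2)*(r - 7) = (-2 + r)*(-7 + r) = (-7 + r)*(-2 + r))
896*V(-18) = 896*(14 + (-18)² - 9*(-18)) = 896*(14 + 324 + 162) = 896*500 = 448000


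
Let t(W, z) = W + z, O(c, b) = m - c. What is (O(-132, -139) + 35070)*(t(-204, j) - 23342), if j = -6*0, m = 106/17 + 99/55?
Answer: -70469716738/85 ≈ -8.2905e+8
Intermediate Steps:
m = 683/85 (m = 106*(1/17) + 99*(1/55) = 106/17 + 9/5 = 683/85 ≈ 8.0353)
j = 0
O(c, b) = 683/85 - c
(O(-132, -139) + 35070)*(t(-204, j) - 23342) = ((683/85 - 1*(-132)) + 35070)*((-204 + 0) - 23342) = ((683/85 + 132) + 35070)*(-204 - 23342) = (11903/85 + 35070)*(-23546) = (2992853/85)*(-23546) = -70469716738/85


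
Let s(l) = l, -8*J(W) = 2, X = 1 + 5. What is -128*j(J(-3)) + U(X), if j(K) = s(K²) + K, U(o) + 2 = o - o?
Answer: 22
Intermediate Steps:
X = 6
J(W) = -¼ (J(W) = -⅛*2 = -¼)
U(o) = -2 (U(o) = -2 + (o - o) = -2 + 0 = -2)
j(K) = K + K² (j(K) = K² + K = K + K²)
-128*j(J(-3)) + U(X) = -(-32)*(1 - ¼) - 2 = -(-32)*3/4 - 2 = -128*(-3/16) - 2 = 24 - 2 = 22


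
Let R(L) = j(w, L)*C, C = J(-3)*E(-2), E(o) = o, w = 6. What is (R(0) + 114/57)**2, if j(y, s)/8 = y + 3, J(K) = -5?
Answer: 521284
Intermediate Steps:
j(y, s) = 24 + 8*y (j(y, s) = 8*(y + 3) = 8*(3 + y) = 24 + 8*y)
C = 10 (C = -5*(-2) = 10)
R(L) = 720 (R(L) = (24 + 8*6)*10 = (24 + 48)*10 = 72*10 = 720)
(R(0) + 114/57)**2 = (720 + 114/57)**2 = (720 + 114*(1/57))**2 = (720 + 2)**2 = 722**2 = 521284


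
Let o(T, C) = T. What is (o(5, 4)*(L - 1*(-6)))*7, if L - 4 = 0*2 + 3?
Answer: 455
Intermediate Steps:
L = 7 (L = 4 + (0*2 + 3) = 4 + (0 + 3) = 4 + 3 = 7)
(o(5, 4)*(L - 1*(-6)))*7 = (5*(7 - 1*(-6)))*7 = (5*(7 + 6))*7 = (5*13)*7 = 65*7 = 455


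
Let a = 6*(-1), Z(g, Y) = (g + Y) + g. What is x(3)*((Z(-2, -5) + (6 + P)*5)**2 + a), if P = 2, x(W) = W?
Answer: 2865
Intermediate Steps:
Z(g, Y) = Y + 2*g (Z(g, Y) = (Y + g) + g = Y + 2*g)
a = -6
x(3)*((Z(-2, -5) + (6 + P)*5)**2 + a) = 3*(((-5 + 2*(-2)) + (6 + 2)*5)**2 - 6) = 3*(((-5 - 4) + 8*5)**2 - 6) = 3*((-9 + 40)**2 - 6) = 3*(31**2 - 6) = 3*(961 - 6) = 3*955 = 2865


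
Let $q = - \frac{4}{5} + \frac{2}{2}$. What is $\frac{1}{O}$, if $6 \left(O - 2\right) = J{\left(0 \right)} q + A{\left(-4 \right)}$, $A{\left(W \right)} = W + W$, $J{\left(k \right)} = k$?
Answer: $\frac{3}{2} \approx 1.5$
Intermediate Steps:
$q = \frac{1}{5}$ ($q = \left(-4\right) \frac{1}{5} + 2 \cdot \frac{1}{2} = - \frac{4}{5} + 1 = \frac{1}{5} \approx 0.2$)
$A{\left(W \right)} = 2 W$
$O = \frac{2}{3}$ ($O = 2 + \frac{0 \cdot \frac{1}{5} + 2 \left(-4\right)}{6} = 2 + \frac{0 - 8}{6} = 2 + \frac{1}{6} \left(-8\right) = 2 - \frac{4}{3} = \frac{2}{3} \approx 0.66667$)
$\frac{1}{O} = \frac{1}{\frac{2}{3}} = \frac{3}{2}$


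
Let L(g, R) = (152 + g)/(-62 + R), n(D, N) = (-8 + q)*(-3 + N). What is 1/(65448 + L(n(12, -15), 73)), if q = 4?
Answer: 11/720152 ≈ 1.5275e-5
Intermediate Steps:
n(D, N) = 12 - 4*N (n(D, N) = (-8 + 4)*(-3 + N) = -4*(-3 + N) = 12 - 4*N)
L(g, R) = (152 + g)/(-62 + R)
1/(65448 + L(n(12, -15), 73)) = 1/(65448 + (152 + (12 - 4*(-15)))/(-62 + 73)) = 1/(65448 + (152 + (12 + 60))/11) = 1/(65448 + (152 + 72)/11) = 1/(65448 + (1/11)*224) = 1/(65448 + 224/11) = 1/(720152/11) = 11/720152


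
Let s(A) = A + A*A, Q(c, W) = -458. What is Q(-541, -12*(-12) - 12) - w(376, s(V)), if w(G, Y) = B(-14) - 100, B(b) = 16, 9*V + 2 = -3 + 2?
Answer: -374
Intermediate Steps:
V = -⅓ (V = -2/9 + (-3 + 2)/9 = -2/9 + (⅑)*(-1) = -2/9 - ⅑ = -⅓ ≈ -0.33333)
s(A) = A + A²
w(G, Y) = -84 (w(G, Y) = 16 - 100 = -84)
Q(-541, -12*(-12) - 12) - w(376, s(V)) = -458 - 1*(-84) = -458 + 84 = -374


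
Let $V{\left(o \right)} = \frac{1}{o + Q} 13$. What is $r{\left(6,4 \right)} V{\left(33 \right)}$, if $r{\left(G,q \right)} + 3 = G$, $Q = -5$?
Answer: $\frac{39}{28} \approx 1.3929$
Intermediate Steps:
$r{\left(G,q \right)} = -3 + G$
$V{\left(o \right)} = \frac{13}{-5 + o}$ ($V{\left(o \right)} = \frac{1}{o - 5} \cdot 13 = \frac{1}{-5 + o} 13 = \frac{13}{-5 + o}$)
$r{\left(6,4 \right)} V{\left(33 \right)} = \left(-3 + 6\right) \frac{13}{-5 + 33} = 3 \cdot \frac{13}{28} = \frac{39}{28}$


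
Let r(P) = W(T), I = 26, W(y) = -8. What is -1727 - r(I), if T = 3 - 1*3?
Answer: -1719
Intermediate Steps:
T = 0 (T = 3 - 3 = 0)
r(P) = -8
-1727 - r(I) = -1727 - 1*(-8) = -1727 + 8 = -1719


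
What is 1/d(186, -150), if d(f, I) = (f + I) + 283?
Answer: 1/319 ≈ 0.0031348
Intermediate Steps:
d(f, I) = 283 + I + f (d(f, I) = (I + f) + 283 = 283 + I + f)
1/d(186, -150) = 1/(283 - 150 + 186) = 1/319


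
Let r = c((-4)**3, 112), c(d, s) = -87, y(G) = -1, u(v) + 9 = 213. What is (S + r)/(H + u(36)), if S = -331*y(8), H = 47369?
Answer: 244/47573 ≈ 0.0051290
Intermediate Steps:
u(v) = 204 (u(v) = -9 + 213 = 204)
S = 331 (S = -331*(-1) = 331)
r = -87
(S + r)/(H + u(36)) = (331 - 87)/(47369 + 204) = 244/47573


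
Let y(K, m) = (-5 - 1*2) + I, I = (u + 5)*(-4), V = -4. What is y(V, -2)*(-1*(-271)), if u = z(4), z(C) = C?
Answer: -11653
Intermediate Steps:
u = 4
I = -36 (I = (4 + 5)*(-4) = 9*(-4) = -36)
y(K, m) = -43 (y(K, m) = (-5 - 1*2) - 36 = (-5 - 2) - 36 = -7 - 36 = -43)
y(V, -2)*(-1*(-271)) = -(-43)*(-271) = -43*271 = -11653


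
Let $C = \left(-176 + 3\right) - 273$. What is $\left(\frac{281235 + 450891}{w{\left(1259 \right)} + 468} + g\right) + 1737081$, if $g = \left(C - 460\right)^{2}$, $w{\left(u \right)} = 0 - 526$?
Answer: $\frac{73813530}{29} \approx 2.5453 \cdot 10^{6}$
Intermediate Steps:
$w{\left(u \right)} = -526$
$C = -446$ ($C = -173 - 273 = -446$)
$g = 820836$ ($g = \left(-446 - 460\right)^{2} = \left(-906\right)^{2} = 820836$)
$\left(\frac{281235 + 450891}{w{\left(1259 \right)} + 468} + g\right) + 1737081 = \left(\frac{281235 + 450891}{-526 + 468} + 820836\right) + 1737081 = \left(\frac{732126}{-58} + 820836\right) + 1737081 = \left(732126 \left(- \frac{1}{58}\right) + 820836\right) + 1737081 = \left(- \frac{366063}{29} + 820836\right) + 1737081 = \frac{23438181}{29} + 1737081 = \frac{73813530}{29}$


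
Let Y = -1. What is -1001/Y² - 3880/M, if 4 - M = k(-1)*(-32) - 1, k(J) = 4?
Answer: -137013/133 ≈ -1030.2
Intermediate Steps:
M = 133 (M = 4 - (4*(-32) - 1) = 4 - (-128 - 1) = 4 - 1*(-129) = 4 + 129 = 133)
-1001/Y² - 3880/M = -1001/((-1)²) - 3880/133 = -1001/1 - 3880*1/133 = -1001*1 - 3880/133 = -1001 - 3880/133 = -137013/133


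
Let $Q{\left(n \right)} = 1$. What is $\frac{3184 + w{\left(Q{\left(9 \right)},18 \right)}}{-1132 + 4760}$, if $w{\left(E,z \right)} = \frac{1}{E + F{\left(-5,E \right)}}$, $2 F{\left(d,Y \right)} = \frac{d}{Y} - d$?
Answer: $\frac{3185}{3628} \approx 0.87789$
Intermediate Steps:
$F{\left(d,Y \right)} = - \frac{d}{2} + \frac{d}{2 Y}$ ($F{\left(d,Y \right)} = \frac{\frac{d}{Y} - d}{2} = \frac{- d + \frac{d}{Y}}{2} = - \frac{d}{2} + \frac{d}{2 Y}$)
$w{\left(E,z \right)} = \frac{1}{E - \frac{5 \left(1 - E\right)}{2 E}}$ ($w{\left(E,z \right)} = \frac{1}{E + \frac{1}{2} \left(-5\right) \frac{1}{E} \left(1 - E\right)} = \frac{1}{E - \frac{5 \left(1 - E\right)}{2 E}}$)
$\frac{3184 + w{\left(Q{\left(9 \right)},18 \right)}}{-1132 + 4760} = \frac{3184 + 2 \cdot 1 \frac{1}{-5 + 2 \cdot 1^{2} + 5 \cdot 1}}{-1132 + 4760} = \frac{3184 + 2 \cdot 1 \frac{1}{-5 + 2 \cdot 1 + 5}}{3628} = \left(3184 + 2 \cdot 1 \frac{1}{-5 + 2 + 5}\right) \frac{1}{3628} = \left(3184 + 2 \cdot 1 \cdot \frac{1}{2}\right) \frac{1}{3628} = \left(3184 + 1\right) \frac{1}{3628} = 3185 \cdot \frac{1}{3628} = \frac{3185}{3628}$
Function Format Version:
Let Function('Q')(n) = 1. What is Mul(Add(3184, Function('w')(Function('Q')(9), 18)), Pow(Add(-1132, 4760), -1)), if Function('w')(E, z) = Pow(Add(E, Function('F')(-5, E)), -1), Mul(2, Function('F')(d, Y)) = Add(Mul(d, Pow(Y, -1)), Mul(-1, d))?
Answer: Rational(3185, 3628) ≈ 0.87789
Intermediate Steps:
Function('F')(d, Y) = Add(Mul(Rational(-1, 2), d), Mul(Rational(1, 2), d, Pow(Y, -1))) (Function('F')(d, Y) = Mul(Rational(1, 2), Add(Mul(d, Pow(Y, -1)), Mul(-1, d))) = Mul(Rational(1, 2), Add(Mul(-1, d), Mul(d, Pow(Y, -1)))) = Add(Mul(Rational(-1, 2), d), Mul(Rational(1, 2), d, Pow(Y, -1))))
Function('w')(E, z) = Pow(Add(E, Mul(Rational(-5, 2), Pow(E, -1), Add(1, Mul(-1, E)))), -1) (Function('w')(E, z) = Pow(Add(E, Mul(Rational(1, 2), -5, Pow(E, -1), Add(1, Mul(-1, E)))), -1) = Pow(Add(E, Mul(Rational(-5, 2), Pow(E, -1), Add(1, Mul(-1, E)))), -1))
Mul(Add(3184, Function('w')(Function('Q')(9), 18)), Pow(Add(-1132, 4760), -1)) = Mul(Add(3184, Mul(2, 1, Pow(Add(-5, Mul(2, Pow(1, 2)), Mul(5, 1)), -1))), Pow(Add(-1132, 4760), -1)) = Mul(Add(3184, Mul(2, 1, Pow(Add(-5, Mul(2, 1), 5), -1))), Pow(3628, -1)) = Mul(Add(3184, Mul(2, 1, Pow(Add(-5, 2, 5), -1))), Rational(1, 3628)) = Mul(Add(3184, Mul(2, 1, Pow(2, -1))), Rational(1, 3628)) = Mul(Add(3184, Mul(2, 1, Rational(1, 2))), Rational(1, 3628)) = Mul(Add(3184, 1), Rational(1, 3628)) = Mul(3185, Rational(1, 3628)) = Rational(3185, 3628)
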